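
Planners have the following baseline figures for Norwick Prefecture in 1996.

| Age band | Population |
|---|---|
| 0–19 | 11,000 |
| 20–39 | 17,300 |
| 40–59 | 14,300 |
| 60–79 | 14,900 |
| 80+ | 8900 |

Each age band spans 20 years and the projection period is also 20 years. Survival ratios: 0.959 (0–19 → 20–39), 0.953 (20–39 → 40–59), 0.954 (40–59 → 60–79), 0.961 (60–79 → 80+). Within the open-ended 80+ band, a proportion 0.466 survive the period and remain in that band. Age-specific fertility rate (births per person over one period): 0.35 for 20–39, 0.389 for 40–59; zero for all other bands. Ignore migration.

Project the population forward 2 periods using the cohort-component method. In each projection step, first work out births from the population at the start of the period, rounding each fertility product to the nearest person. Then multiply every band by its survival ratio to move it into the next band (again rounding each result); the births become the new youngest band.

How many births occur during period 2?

Period 1:
Births: 17300 × 0.35 = 6055 ; 14300 × 0.389 = 5563 → total 11618
20–39: 11000 × 0.959 = 10549
40–59: 17300 × 0.953 = 16487
60–79: 14300 × 0.954 = 13642
80+: 14900 × 0.961 + 8900 × 0.466 = 14319 + 4147 = 18466
Giving 11618 / 10549 / 16487 / 13642 / 18466.
Period 2:
Births: 10549 × 0.35 = 3692 ; 16487 × 0.389 = 6413 → total 10105
20–39: 11618 × 0.959 = 11142
40–59: 10549 × 0.953 = 10053
60–79: 16487 × 0.954 = 15729
80+: 13642 × 0.961 + 18466 × 0.466 = 13110 + 8605 = 21715
Giving 10105 / 11142 / 10053 / 15729 / 21715.

10105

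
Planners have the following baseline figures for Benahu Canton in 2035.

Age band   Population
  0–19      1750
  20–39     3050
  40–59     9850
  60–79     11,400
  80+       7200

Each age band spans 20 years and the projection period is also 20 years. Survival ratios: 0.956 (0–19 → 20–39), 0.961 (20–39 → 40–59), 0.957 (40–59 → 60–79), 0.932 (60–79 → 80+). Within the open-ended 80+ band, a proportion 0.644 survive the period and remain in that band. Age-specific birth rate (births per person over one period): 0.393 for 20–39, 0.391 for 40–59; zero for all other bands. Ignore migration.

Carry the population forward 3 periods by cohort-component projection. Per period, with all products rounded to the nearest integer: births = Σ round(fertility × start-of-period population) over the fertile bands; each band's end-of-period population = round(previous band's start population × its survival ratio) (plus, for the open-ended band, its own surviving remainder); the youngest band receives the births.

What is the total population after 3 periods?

Period 1:
Births: 3050 * 0.393 = 1199  |  9850 * 0.391 = 3851 ⇒ total 5050
20–39: 1750 * 0.956 = 1673
40–59: 3050 * 0.961 = 2931
60–79: 9850 * 0.957 = 9426
80+: 11400 * 0.932 + 7200 * 0.644 = 10625 + 4637 = 15262
Giving 5050 / 1673 / 2931 / 9426 / 15262.
Period 2:
Births: 1673 * 0.393 = 657  |  2931 * 0.391 = 1146 ⇒ total 1803
20–39: 5050 * 0.956 = 4828
40–59: 1673 * 0.961 = 1608
60–79: 2931 * 0.957 = 2805
80+: 9426 * 0.932 + 15262 * 0.644 = 8785 + 9829 = 18614
Giving 1803 / 4828 / 1608 / 2805 / 18614.
Period 3:
Births: 4828 * 0.393 = 1897  |  1608 * 0.391 = 629 ⇒ total 2526
20–39: 1803 * 0.956 = 1724
40–59: 4828 * 0.961 = 4640
60–79: 1608 * 0.957 = 1539
80+: 2805 * 0.932 + 18614 * 0.644 = 2614 + 11987 = 14601
Giving 2526 / 1724 / 4640 / 1539 / 14601.
Total after period 3: 2526 + 1724 + 4640 + 1539 + 14601 = 25030

25030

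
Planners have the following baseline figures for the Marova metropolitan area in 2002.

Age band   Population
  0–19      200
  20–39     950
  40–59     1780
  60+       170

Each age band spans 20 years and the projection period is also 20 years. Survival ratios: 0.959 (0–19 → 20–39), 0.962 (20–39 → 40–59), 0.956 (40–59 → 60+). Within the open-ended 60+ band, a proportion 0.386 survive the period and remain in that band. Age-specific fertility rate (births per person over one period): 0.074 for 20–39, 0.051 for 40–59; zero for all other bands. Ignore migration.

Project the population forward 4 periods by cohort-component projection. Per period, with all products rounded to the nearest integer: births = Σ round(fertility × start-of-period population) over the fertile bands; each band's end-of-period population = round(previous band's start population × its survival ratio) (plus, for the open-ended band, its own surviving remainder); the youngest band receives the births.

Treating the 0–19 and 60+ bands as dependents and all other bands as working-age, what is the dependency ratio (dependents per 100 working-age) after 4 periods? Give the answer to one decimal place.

[period 1]
Births: 950 × 0.074 = 70  |  1780 × 0.051 = 91 → total 161
20–39: 200 × 0.959 = 192
40–59: 950 × 0.962 = 914
60+: 1780 × 0.956 + 170 × 0.386 = 1702 + 66 = 1768
End of period: [161, 192, 914, 1768]
[period 2]
Births: 192 × 0.074 = 14  |  914 × 0.051 = 47 → total 61
20–39: 161 × 0.959 = 154
40–59: 192 × 0.962 = 185
60+: 914 × 0.956 + 1768 × 0.386 = 874 + 682 = 1556
End of period: [61, 154, 185, 1556]
[period 3]
Births: 154 × 0.074 = 11  |  185 × 0.051 = 9 → total 20
20–39: 61 × 0.959 = 58
40–59: 154 × 0.962 = 148
60+: 185 × 0.956 + 1556 × 0.386 = 177 + 601 = 778
End of period: [20, 58, 148, 778]
[period 4]
Births: 58 × 0.074 = 4  |  148 × 0.051 = 8 → total 12
20–39: 20 × 0.959 = 19
40–59: 58 × 0.962 = 56
60+: 148 × 0.956 + 778 × 0.386 = 141 + 300 = 441
End of period: [12, 19, 56, 441]
Dependents (band 0–19 + band 60+) = 12 + 441 = 453; working-age = 75; ratio = 453/75 × 100 = 604.0

604.0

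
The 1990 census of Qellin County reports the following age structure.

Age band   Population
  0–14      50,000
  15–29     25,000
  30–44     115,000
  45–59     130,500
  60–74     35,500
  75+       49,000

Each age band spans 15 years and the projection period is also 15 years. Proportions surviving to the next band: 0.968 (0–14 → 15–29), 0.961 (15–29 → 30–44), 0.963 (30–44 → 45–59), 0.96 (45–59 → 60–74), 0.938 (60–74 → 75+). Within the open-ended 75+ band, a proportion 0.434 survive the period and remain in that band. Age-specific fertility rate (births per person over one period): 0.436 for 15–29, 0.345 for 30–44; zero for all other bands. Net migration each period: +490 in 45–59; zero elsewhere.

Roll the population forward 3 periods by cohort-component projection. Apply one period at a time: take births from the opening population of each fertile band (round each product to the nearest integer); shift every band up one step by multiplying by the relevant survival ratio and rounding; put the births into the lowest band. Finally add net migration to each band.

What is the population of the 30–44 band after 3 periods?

47048

After projecting period 1:
Births: 25000 × 0.436 = 10900  |  115000 × 0.345 = 39675 → total 50575
15–29: 50000 × 0.968 = 48400
30–44: 25000 × 0.961 = 24025
45–59: 115000 × 0.963 = 110745
60–74: 130500 × 0.96 = 125280
75+: 35500 × 0.938 + 49000 × 0.434 = 33299 + 21266 = 54565
Net migration: 45–59 + 490 → 111235
Giving 50575 / 48400 / 24025 / 111235 / 125280 / 54565.
After projecting period 2:
Births: 48400 × 0.436 = 21102  |  24025 × 0.345 = 8289 → total 29391
15–29: 50575 × 0.968 = 48957
30–44: 48400 × 0.961 = 46512
45–59: 24025 × 0.963 = 23136
60–74: 111235 × 0.96 = 106786
75+: 125280 × 0.938 + 54565 × 0.434 = 117513 + 23681 = 141194
Net migration: 45–59 + 490 → 23626
Giving 29391 / 48957 / 46512 / 23626 / 106786 / 141194.
After projecting period 3:
Births: 48957 × 0.436 = 21345  |  46512 × 0.345 = 16047 → total 37392
15–29: 29391 × 0.968 = 28450
30–44: 48957 × 0.961 = 47048
45–59: 46512 × 0.963 = 44791
60–74: 23626 × 0.96 = 22681
75+: 106786 × 0.938 + 141194 × 0.434 = 100165 + 61278 = 161443
Net migration: 45–59 + 490 → 45281
Giving 37392 / 28450 / 47048 / 45281 / 22681 / 161443.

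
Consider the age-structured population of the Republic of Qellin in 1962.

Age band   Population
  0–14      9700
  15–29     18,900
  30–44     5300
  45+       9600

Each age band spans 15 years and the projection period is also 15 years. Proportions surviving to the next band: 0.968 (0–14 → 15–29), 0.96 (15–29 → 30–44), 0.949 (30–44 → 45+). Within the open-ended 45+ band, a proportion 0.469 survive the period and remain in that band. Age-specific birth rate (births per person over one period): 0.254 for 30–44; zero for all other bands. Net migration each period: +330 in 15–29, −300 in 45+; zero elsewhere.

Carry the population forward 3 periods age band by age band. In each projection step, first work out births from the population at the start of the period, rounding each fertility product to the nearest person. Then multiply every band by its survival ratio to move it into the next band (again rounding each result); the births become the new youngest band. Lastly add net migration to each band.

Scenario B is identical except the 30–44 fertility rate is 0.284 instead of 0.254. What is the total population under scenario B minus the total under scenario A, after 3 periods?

954

[period 1]
Births: 5300 × 0.254 = 1346
15–29: 9700 × 0.968 = 9390
30–44: 18900 × 0.96 = 18144
45+: 5300 × 0.949 + 9600 × 0.469 = 5030 + 4502 = 9532
Net migration: 15–29 + 330 → 9720; 45+ − 300 → 9232
Giving 1346 / 9720 / 18144 / 9232.
[period 2]
Births: 18144 × 0.254 = 4609
15–29: 1346 × 0.968 = 1303
30–44: 9720 × 0.96 = 9331
45+: 18144 × 0.949 + 9232 × 0.469 = 17219 + 4330 = 21549
Net migration: 15–29 + 330 → 1633; 45+ − 300 → 21249
Giving 4609 / 1633 / 9331 / 21249.
[period 3]
Births: 9331 × 0.254 = 2370
15–29: 4609 × 0.968 = 4462
30–44: 1633 × 0.96 = 1568
45+: 9331 × 0.949 + 21249 × 0.469 = 8855 + 9966 = 18821
Net migration: 15–29 + 330 → 4792; 45+ − 300 → 18521
Giving 2370 / 4792 / 1568 / 18521.
Scenario A total after 3 periods: 27251
Scenario B projection —
[period 1]
Births: 5300 × 0.284 = 1505
15–29: 9700 × 0.968 = 9390
30–44: 18900 × 0.96 = 18144
45+: 5300 × 0.949 + 9600 × 0.469 = 5030 + 4502 = 9532
Net migration: 15–29 + 330 → 9720; 45+ − 300 → 9232
Giving 1505 / 9720 / 18144 / 9232.
[period 2]
Births: 18144 × 0.284 = 5153
15–29: 1505 × 0.968 = 1457
30–44: 9720 × 0.96 = 9331
45+: 18144 × 0.949 + 9232 × 0.469 = 17219 + 4330 = 21549
Net migration: 15–29 + 330 → 1787; 45+ − 300 → 21249
Giving 5153 / 1787 / 9331 / 21249.
[period 3]
Births: 9331 × 0.284 = 2650
15–29: 5153 × 0.968 = 4988
30–44: 1787 × 0.96 = 1716
45+: 9331 × 0.949 + 21249 × 0.469 = 8855 + 9966 = 18821
Net migration: 15–29 + 330 → 5318; 45+ − 300 → 18521
Giving 2650 / 5318 / 1716 / 18521.
Scenario B total after 3 periods: 28205
Difference B − A = 28205 − 27251 = 954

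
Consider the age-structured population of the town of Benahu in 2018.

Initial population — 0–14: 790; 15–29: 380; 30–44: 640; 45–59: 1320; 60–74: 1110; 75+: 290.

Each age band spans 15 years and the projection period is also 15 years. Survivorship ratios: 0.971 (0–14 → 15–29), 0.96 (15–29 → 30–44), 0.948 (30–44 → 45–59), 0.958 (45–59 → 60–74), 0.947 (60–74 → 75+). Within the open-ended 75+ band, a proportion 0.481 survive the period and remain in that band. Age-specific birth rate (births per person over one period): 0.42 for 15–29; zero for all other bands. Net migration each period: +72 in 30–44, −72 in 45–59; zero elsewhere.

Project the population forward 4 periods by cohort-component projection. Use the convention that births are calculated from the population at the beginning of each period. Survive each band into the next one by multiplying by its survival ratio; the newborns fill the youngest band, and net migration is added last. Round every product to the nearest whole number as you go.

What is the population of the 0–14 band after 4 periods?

(Bands numbered youngest = 1 to oldest = 6.)
— Period 1 —
Births: 380 × 0.42 = 160
Band 2: 790 × 0.971 = 767
Band 3: 380 × 0.96 = 365
Band 4: 640 × 0.948 = 607
Band 5: 1320 × 0.958 = 1265
Band 6: 1110 × 0.947 + 290 × 0.481 = 1051 + 139 = 1190
Net migration: Band 3 + 72 → 437; Band 4 − 72 → 535
Population now: 0–14=160, 15–29=767, 30–44=437, 45–59=535, 60–74=1265, 75+=1190
— Period 2 —
Births: 767 × 0.42 = 322
Band 2: 160 × 0.971 = 155
Band 3: 767 × 0.96 = 736
Band 4: 437 × 0.948 = 414
Band 5: 535 × 0.958 = 513
Band 6: 1265 × 0.947 + 1190 × 0.481 = 1198 + 572 = 1770
Net migration: Band 3 + 72 → 808; Band 4 − 72 → 342
Population now: 0–14=322, 15–29=155, 30–44=808, 45–59=342, 60–74=513, 75+=1770
— Period 3 —
Births: 155 × 0.42 = 65
Band 2: 322 × 0.971 = 313
Band 3: 155 × 0.96 = 149
Band 4: 808 × 0.948 = 766
Band 5: 342 × 0.958 = 328
Band 6: 513 × 0.947 + 1770 × 0.481 = 486 + 851 = 1337
Net migration: Band 3 + 72 → 221; Band 4 − 72 → 694
Population now: 0–14=65, 15–29=313, 30–44=221, 45–59=694, 60–74=328, 75+=1337
— Period 4 —
Births: 313 × 0.42 = 131
Band 2: 65 × 0.971 = 63
Band 3: 313 × 0.96 = 300
Band 4: 221 × 0.948 = 210
Band 5: 694 × 0.958 = 665
Band 6: 328 × 0.947 + 1337 × 0.481 = 311 + 643 = 954
Net migration: Band 3 + 72 → 372; Band 4 − 72 → 138
Population now: 0–14=131, 15–29=63, 30–44=372, 45–59=138, 60–74=665, 75+=954

131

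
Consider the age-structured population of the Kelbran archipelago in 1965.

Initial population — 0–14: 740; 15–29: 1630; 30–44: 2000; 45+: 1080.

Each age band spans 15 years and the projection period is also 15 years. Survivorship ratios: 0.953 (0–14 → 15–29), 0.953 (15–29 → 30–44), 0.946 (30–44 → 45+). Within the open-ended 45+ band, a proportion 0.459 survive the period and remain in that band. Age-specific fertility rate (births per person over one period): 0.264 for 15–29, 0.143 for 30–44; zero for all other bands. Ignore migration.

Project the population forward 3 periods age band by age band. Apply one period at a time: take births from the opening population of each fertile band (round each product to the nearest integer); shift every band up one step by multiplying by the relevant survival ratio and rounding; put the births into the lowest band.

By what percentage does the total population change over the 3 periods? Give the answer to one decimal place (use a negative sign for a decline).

-42.6

After projecting period 1:
Births: 1630 × 0.264 = 430  |  2000 × 0.143 = 286 → total 716
15–29: 740 × 0.953 = 705
30–44: 1630 × 0.953 = 1553
45+: 2000 × 0.946 + 1080 × 0.459 = 1892 + 496 = 2388
→ [716, 705, 1553, 2388]
After projecting period 2:
Births: 705 × 0.264 = 186  |  1553 × 0.143 = 222 → total 408
15–29: 716 × 0.953 = 682
30–44: 705 × 0.953 = 672
45+: 1553 × 0.946 + 2388 × 0.459 = 1469 + 1096 = 2565
→ [408, 682, 672, 2565]
After projecting period 3:
Births: 682 × 0.264 = 180  |  672 × 0.143 = 96 → total 276
15–29: 408 × 0.953 = 389
30–44: 682 × 0.953 = 650
45+: 672 × 0.946 + 2565 × 0.459 = 636 + 1177 = 1813
→ [276, 389, 650, 1813]
Total: 5450 → 3128; change = -2322; percentage change = -42.6%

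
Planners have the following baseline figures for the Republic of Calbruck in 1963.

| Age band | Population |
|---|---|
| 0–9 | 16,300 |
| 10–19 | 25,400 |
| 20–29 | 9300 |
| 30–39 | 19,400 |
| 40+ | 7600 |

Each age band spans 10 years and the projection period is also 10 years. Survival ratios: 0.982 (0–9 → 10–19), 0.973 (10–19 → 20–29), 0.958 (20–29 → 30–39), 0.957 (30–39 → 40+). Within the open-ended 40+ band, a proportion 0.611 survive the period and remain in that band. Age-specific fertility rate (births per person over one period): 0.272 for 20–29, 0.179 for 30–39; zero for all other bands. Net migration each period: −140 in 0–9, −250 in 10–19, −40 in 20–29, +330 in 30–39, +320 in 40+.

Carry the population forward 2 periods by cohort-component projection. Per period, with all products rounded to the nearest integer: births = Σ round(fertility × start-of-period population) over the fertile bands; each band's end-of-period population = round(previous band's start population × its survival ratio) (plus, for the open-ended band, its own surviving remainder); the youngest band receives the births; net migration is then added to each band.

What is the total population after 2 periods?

Period 1:
Births: 9300 × 0.272 = 2530  |  19400 × 0.179 = 3473 ⇒ total 6003
10–19: 16300 × 0.982 = 16007
20–29: 25400 × 0.973 = 24714
30–39: 9300 × 0.958 = 8909
40+: 19400 × 0.957 + 7600 × 0.611 = 18566 + 4644 = 23210
Net migration: 0–9 − 140 → 5863; 10–19 − 250 → 15757; 20–29 − 40 → 24674; 30–39 + 330 → 9239; 40+ + 320 → 23530
End of period: [5863, 15757, 24674, 9239, 23530]
Period 2:
Births: 24674 × 0.272 = 6711  |  9239 × 0.179 = 1654 ⇒ total 8365
10–19: 5863 × 0.982 = 5757
20–29: 15757 × 0.973 = 15332
30–39: 24674 × 0.958 = 23638
40+: 9239 × 0.957 + 23530 × 0.611 = 8842 + 14377 = 23219
Net migration: 0–9 − 140 → 8225; 10–19 − 250 → 5507; 20–29 − 40 → 15292; 30–39 + 330 → 23968; 40+ + 320 → 23539
End of period: [8225, 5507, 15292, 23968, 23539]
Total after period 2: 8225 + 5507 + 15292 + 23968 + 23539 = 76531

76531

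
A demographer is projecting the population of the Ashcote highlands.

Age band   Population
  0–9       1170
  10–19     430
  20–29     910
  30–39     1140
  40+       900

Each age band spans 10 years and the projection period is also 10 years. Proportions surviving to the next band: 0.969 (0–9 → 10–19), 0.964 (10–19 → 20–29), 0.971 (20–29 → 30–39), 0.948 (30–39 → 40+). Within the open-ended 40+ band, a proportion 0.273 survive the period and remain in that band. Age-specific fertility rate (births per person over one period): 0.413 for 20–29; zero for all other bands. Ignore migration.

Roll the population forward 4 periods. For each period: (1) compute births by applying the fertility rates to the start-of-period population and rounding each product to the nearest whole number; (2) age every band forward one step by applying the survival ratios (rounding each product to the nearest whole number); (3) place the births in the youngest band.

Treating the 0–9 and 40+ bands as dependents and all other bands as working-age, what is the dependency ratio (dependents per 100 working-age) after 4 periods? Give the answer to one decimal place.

After projecting period 1:
Births: 910 × 0.413 = 376
10–19: 1170 × 0.969 = 1134
20–29: 430 × 0.964 = 415
30–39: 910 × 0.971 = 884
40+: 1140 × 0.948 + 900 × 0.273 = 1081 + 246 = 1327
Giving 376 / 1134 / 415 / 884 / 1327.
After projecting period 2:
Births: 415 × 0.413 = 171
10–19: 376 × 0.969 = 364
20–29: 1134 × 0.964 = 1093
30–39: 415 × 0.971 = 403
40+: 884 × 0.948 + 1327 × 0.273 = 838 + 362 = 1200
Giving 171 / 364 / 1093 / 403 / 1200.
After projecting period 3:
Births: 1093 × 0.413 = 451
10–19: 171 × 0.969 = 166
20–29: 364 × 0.964 = 351
30–39: 1093 × 0.971 = 1061
40+: 403 × 0.948 + 1200 × 0.273 = 382 + 328 = 710
Giving 451 / 166 / 351 / 1061 / 710.
After projecting period 4:
Births: 351 × 0.413 = 145
10–19: 451 × 0.969 = 437
20–29: 166 × 0.964 = 160
30–39: 351 × 0.971 = 341
40+: 1061 × 0.948 + 710 × 0.273 = 1006 + 194 = 1200
Giving 145 / 437 / 160 / 341 / 1200.
Dependents (band 0–9 + band 40+) = 145 + 1200 = 1345; working-age = 938; ratio = 1345/938 × 100 = 143.4

143.4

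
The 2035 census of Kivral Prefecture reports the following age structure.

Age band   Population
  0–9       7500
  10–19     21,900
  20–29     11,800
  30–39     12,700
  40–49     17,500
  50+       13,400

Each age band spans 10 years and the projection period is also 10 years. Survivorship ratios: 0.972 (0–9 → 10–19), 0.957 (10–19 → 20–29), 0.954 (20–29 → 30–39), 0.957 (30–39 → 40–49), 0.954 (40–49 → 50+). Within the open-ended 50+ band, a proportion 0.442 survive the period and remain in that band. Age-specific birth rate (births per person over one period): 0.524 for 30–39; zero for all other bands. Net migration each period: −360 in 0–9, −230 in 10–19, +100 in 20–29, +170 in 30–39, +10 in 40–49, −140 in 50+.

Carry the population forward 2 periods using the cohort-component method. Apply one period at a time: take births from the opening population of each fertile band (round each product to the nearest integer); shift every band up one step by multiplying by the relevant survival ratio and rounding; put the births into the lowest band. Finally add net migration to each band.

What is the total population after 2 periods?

— Period 1 —
Births: 12700 × 0.524 = 6655
10–19: 7500 × 0.972 = 7290
20–29: 21900 × 0.957 = 20958
30–39: 11800 × 0.954 = 11257
40–49: 12700 × 0.957 = 12154
50+: 17500 × 0.954 + 13400 × 0.442 = 16695 + 5923 = 22618
Net migration: 0–9 − 360 → 6295; 10–19 − 230 → 7060; 20–29 + 100 → 21058; 30–39 + 170 → 11427; 40–49 + 10 → 12164; 50+ − 140 → 22478
→ [6295, 7060, 21058, 11427, 12164, 22478]
— Period 2 —
Births: 11427 × 0.524 = 5988
10–19: 6295 × 0.972 = 6119
20–29: 7060 × 0.957 = 6756
30–39: 21058 × 0.954 = 20089
40–49: 11427 × 0.957 = 10936
50+: 12164 × 0.954 + 22478 × 0.442 = 11604 + 9935 = 21539
Net migration: 0–9 − 360 → 5628; 10–19 − 230 → 5889; 20–29 + 100 → 6856; 30–39 + 170 → 20259; 40–49 + 10 → 10946; 50+ − 140 → 21399
→ [5628, 5889, 6856, 20259, 10946, 21399]
Total after period 2: 5628 + 5889 + 6856 + 20259 + 10946 + 21399 = 70977

70977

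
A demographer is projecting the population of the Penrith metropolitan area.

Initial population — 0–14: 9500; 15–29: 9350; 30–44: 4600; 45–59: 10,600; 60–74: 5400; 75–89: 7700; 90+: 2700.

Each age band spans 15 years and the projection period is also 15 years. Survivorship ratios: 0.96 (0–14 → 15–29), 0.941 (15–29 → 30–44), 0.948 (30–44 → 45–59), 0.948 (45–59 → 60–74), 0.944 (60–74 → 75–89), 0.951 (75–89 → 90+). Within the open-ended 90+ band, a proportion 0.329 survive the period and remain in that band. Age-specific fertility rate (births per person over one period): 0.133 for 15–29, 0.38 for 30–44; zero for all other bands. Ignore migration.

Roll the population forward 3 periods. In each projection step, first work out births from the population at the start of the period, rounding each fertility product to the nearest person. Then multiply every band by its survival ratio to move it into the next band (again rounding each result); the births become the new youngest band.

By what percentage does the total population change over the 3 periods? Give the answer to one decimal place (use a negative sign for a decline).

Let band 1 be 0–14 through band 7 = 90+.
Period 1:
Births: 9350 * 0.133 = 1244 ; 4600 * 0.38 = 1748 ⇒ total 2992
Band 2: 9500 * 0.96 = 9120
Band 3: 9350 * 0.941 = 8798
Band 4: 4600 * 0.948 = 4361
Band 5: 10600 * 0.948 = 10049
Band 6: 5400 * 0.944 = 5098
Band 7: 7700 * 0.951 + 2700 * 0.329 = 7323 + 888 = 8211
→ [2992, 9120, 8798, 4361, 10049, 5098, 8211]
Period 2:
Births: 9120 * 0.133 = 1213 ; 8798 * 0.38 = 3343 ⇒ total 4556
Band 2: 2992 * 0.96 = 2872
Band 3: 9120 * 0.941 = 8582
Band 4: 8798 * 0.948 = 8341
Band 5: 4361 * 0.948 = 4134
Band 6: 10049 * 0.944 = 9486
Band 7: 5098 * 0.951 + 8211 * 0.329 = 4848 + 2701 = 7549
→ [4556, 2872, 8582, 8341, 4134, 9486, 7549]
Period 3:
Births: 2872 * 0.133 = 382 ; 8582 * 0.38 = 3261 ⇒ total 3643
Band 2: 4556 * 0.96 = 4374
Band 3: 2872 * 0.941 = 2703
Band 4: 8582 * 0.948 = 8136
Band 5: 8341 * 0.948 = 7907
Band 6: 4134 * 0.944 = 3902
Band 7: 9486 * 0.951 + 7549 * 0.329 = 9021 + 2484 = 11505
→ [3643, 4374, 2703, 8136, 7907, 3902, 11505]
Total: 49850 → 42170; change = -7680; percentage change = -15.4%

-15.4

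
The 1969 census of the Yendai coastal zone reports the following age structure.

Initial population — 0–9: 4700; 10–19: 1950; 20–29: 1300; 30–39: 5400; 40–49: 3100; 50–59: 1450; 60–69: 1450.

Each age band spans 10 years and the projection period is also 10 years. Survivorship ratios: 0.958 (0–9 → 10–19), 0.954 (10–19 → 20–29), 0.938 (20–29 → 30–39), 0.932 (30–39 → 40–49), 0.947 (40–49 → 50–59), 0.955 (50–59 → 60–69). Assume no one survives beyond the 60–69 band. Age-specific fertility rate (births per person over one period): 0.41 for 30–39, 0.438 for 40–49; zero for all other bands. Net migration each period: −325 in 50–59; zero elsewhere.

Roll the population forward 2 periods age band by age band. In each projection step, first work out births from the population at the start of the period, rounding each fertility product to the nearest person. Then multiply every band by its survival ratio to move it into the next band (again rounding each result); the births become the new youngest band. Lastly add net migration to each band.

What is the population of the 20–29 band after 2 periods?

4296

[period 1]
Births: 5400 * 0.41 = 2214 ; 3100 * 0.438 = 1358 ⇒ total 3572
10–19: 4700 * 0.958 = 4503
20–29: 1950 * 0.954 = 1860
30–39: 1300 * 0.938 = 1219
40–49: 5400 * 0.932 = 5033
50–59: 3100 * 0.947 = 2936
60–69: 1450 * 0.955 = 1385
Net migration: 50–59 − 325 → 2611
→ [3572, 4503, 1860, 1219, 5033, 2611, 1385]
[period 2]
Births: 1219 * 0.41 = 500 ; 5033 * 0.438 = 2204 ⇒ total 2704
10–19: 3572 * 0.958 = 3422
20–29: 4503 * 0.954 = 4296
30–39: 1860 * 0.938 = 1745
40–49: 1219 * 0.932 = 1136
50–59: 5033 * 0.947 = 4766
60–69: 2611 * 0.955 = 2494
Net migration: 50–59 − 325 → 4441
→ [2704, 3422, 4296, 1745, 1136, 4441, 2494]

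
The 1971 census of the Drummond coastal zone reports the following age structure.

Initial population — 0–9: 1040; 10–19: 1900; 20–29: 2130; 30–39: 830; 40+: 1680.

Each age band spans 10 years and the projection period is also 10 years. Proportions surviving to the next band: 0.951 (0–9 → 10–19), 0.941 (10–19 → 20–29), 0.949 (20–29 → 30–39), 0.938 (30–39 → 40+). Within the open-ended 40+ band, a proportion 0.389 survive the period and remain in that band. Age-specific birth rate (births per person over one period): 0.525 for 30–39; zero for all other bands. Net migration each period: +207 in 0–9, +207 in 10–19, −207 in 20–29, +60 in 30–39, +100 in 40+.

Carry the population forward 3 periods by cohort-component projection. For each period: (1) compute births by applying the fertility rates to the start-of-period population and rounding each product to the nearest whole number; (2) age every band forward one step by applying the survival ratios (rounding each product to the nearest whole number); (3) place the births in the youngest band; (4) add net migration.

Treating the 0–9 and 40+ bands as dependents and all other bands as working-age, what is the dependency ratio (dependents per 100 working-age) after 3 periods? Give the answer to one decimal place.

— Period 1 —
Births: 830 * 0.525 = 436
10–19: 1040 * 0.951 = 989
20–29: 1900 * 0.941 = 1788
30–39: 2130 * 0.949 = 2021
40+: 830 * 0.938 + 1680 * 0.389 = 779 + 654 = 1433
Net migration: 0–9 + 207 → 643; 10–19 + 207 → 1196; 20–29 − 207 → 1581; 30–39 + 60 → 2081; 40+ + 100 → 1533
Population now: 0–9=643, 10–19=1196, 20–29=1581, 30–39=2081, 40+=1533
— Period 2 —
Births: 2081 * 0.525 = 1093
10–19: 643 * 0.951 = 611
20–29: 1196 * 0.941 = 1125
30–39: 1581 * 0.949 = 1500
40+: 2081 * 0.938 + 1533 * 0.389 = 1952 + 596 = 2548
Net migration: 0–9 + 207 → 1300; 10–19 + 207 → 818; 20–29 − 207 → 918; 30–39 + 60 → 1560; 40+ + 100 → 2648
Population now: 0–9=1300, 10–19=818, 20–29=918, 30–39=1560, 40+=2648
— Period 3 —
Births: 1560 * 0.525 = 819
10–19: 1300 * 0.951 = 1236
20–29: 818 * 0.941 = 770
30–39: 918 * 0.949 = 871
40+: 1560 * 0.938 + 2648 * 0.389 = 1463 + 1030 = 2493
Net migration: 0–9 + 207 → 1026; 10–19 + 207 → 1443; 20–29 − 207 → 563; 30–39 + 60 → 931; 40+ + 100 → 2593
Population now: 0–9=1026, 10–19=1443, 20–29=563, 30–39=931, 40+=2593
Dependents (band 0–9 + band 40+) = 1026 + 2593 = 3619; working-age = 2937; ratio = 3619/2937 × 100 = 123.2

123.2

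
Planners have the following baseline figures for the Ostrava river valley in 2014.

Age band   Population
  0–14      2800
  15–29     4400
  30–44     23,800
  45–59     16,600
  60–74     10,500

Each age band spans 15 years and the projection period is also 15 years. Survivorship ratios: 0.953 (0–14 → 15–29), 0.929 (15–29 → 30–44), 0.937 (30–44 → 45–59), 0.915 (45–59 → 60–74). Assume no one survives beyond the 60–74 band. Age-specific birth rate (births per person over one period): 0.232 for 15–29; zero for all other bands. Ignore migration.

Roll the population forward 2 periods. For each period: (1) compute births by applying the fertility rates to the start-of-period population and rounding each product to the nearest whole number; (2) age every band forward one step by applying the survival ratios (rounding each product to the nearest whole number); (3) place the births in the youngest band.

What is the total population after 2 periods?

(Groups numbered youngest = 1 to oldest = 5.)
[period 1]
Births: 4400 × 0.232 = 1021
Group 2: 2800 × 0.953 = 2668
Group 3: 4400 × 0.929 = 4088
Group 4: 23800 × 0.937 = 22301
Group 5: 16600 × 0.915 = 15189
Population now: 0–14=1021, 15–29=2668, 30–44=4088, 45–59=22301, 60–74=15189
[period 2]
Births: 2668 × 0.232 = 619
Group 2: 1021 × 0.953 = 973
Group 3: 2668 × 0.929 = 2479
Group 4: 4088 × 0.937 = 3830
Group 5: 22301 × 0.915 = 20405
Population now: 0–14=619, 15–29=973, 30–44=2479, 45–59=3830, 60–74=20405
Total after period 2: 619 + 973 + 2479 + 3830 + 20405 = 28306

28306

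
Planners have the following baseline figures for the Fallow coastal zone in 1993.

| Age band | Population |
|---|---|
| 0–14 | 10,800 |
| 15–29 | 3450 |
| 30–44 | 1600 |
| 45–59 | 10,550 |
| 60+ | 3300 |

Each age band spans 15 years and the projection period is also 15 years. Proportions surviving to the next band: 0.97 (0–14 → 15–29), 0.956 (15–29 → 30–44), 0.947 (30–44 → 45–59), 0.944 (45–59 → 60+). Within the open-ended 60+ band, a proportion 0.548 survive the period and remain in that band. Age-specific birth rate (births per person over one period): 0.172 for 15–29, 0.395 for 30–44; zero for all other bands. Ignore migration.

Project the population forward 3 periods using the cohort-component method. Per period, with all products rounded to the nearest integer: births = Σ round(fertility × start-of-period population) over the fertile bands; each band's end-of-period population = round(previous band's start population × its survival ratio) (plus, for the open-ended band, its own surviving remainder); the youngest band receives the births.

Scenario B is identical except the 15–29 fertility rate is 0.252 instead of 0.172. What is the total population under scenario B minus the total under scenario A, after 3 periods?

Period 1:
Births: 3450 × 0.172 = 593, 1600 × 0.395 = 632 ⇒ total 1225
15–29: 10800 × 0.97 = 10476
30–44: 3450 × 0.956 = 3298
45–59: 1600 × 0.947 = 1515
60+: 10550 × 0.944 + 3300 × 0.548 = 9959 + 1808 = 11767
→ [1225, 10476, 3298, 1515, 11767]
Period 2:
Births: 10476 × 0.172 = 1802, 3298 × 0.395 = 1303 ⇒ total 3105
15–29: 1225 × 0.97 = 1188
30–44: 10476 × 0.956 = 10015
45–59: 3298 × 0.947 = 3123
60+: 1515 × 0.944 + 11767 × 0.548 = 1430 + 6448 = 7878
→ [3105, 1188, 10015, 3123, 7878]
Period 3:
Births: 1188 × 0.172 = 204, 10015 × 0.395 = 3956 ⇒ total 4160
15–29: 3105 × 0.97 = 3012
30–44: 1188 × 0.956 = 1136
45–59: 10015 × 0.947 = 9484
60+: 3123 × 0.944 + 7878 × 0.548 = 2948 + 4317 = 7265
→ [4160, 3012, 1136, 9484, 7265]
Scenario A total after 3 periods: 25057
Scenario B projection —
Period 1:
Births: 3450 × 0.252 = 869, 1600 × 0.395 = 632 ⇒ total 1501
15–29: 10800 × 0.97 = 10476
30–44: 3450 × 0.956 = 3298
45–59: 1600 × 0.947 = 1515
60+: 10550 × 0.944 + 3300 × 0.548 = 9959 + 1808 = 11767
→ [1501, 10476, 3298, 1515, 11767]
Period 2:
Births: 10476 × 0.252 = 2640, 3298 × 0.395 = 1303 ⇒ total 3943
15–29: 1501 × 0.97 = 1456
30–44: 10476 × 0.956 = 10015
45–59: 3298 × 0.947 = 3123
60+: 1515 × 0.944 + 11767 × 0.548 = 1430 + 6448 = 7878
→ [3943, 1456, 10015, 3123, 7878]
Period 3:
Births: 1456 × 0.252 = 367, 10015 × 0.395 = 3956 ⇒ total 4323
15–29: 3943 × 0.97 = 3825
30–44: 1456 × 0.956 = 1392
45–59: 10015 × 0.947 = 9484
60+: 3123 × 0.944 + 7878 × 0.548 = 2948 + 4317 = 7265
→ [4323, 3825, 1392, 9484, 7265]
Scenario B total after 3 periods: 26289
Difference B − A = 26289 − 25057 = 1232

1232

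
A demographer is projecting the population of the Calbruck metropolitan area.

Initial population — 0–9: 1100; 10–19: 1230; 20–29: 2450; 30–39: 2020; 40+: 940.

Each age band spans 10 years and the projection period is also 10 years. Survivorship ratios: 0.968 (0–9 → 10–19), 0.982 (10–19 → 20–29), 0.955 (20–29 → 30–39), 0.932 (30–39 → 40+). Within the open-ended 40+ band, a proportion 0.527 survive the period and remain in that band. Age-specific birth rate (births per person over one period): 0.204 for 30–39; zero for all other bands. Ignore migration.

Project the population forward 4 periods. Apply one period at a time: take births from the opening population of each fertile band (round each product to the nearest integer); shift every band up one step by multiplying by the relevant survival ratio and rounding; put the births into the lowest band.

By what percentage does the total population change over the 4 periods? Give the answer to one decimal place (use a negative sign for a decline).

-52.1

Numbering the groups 1..5 from youngest to oldest:
After projecting period 1:
Births: 2020 × 0.204 = 412
Group 2: 1100 × 0.968 = 1065
Group 3: 1230 × 0.982 = 1208
Group 4: 2450 × 0.955 = 2340
Group 5: 2020 × 0.932 + 940 × 0.527 = 1883 + 495 = 2378
→ [412, 1065, 1208, 2340, 2378]
After projecting period 2:
Births: 2340 × 0.204 = 477
Group 2: 412 × 0.968 = 399
Group 3: 1065 × 0.982 = 1046
Group 4: 1208 × 0.955 = 1154
Group 5: 2340 × 0.932 + 2378 × 0.527 = 2181 + 1253 = 3434
→ [477, 399, 1046, 1154, 3434]
After projecting period 3:
Births: 1154 × 0.204 = 235
Group 2: 477 × 0.968 = 462
Group 3: 399 × 0.982 = 392
Group 4: 1046 × 0.955 = 999
Group 5: 1154 × 0.932 + 3434 × 0.527 = 1076 + 1810 = 2886
→ [235, 462, 392, 999, 2886]
After projecting period 4:
Births: 999 × 0.204 = 204
Group 2: 235 × 0.968 = 227
Group 3: 462 × 0.982 = 454
Group 4: 392 × 0.955 = 374
Group 5: 999 × 0.932 + 2886 × 0.527 = 931 + 1521 = 2452
→ [204, 227, 454, 374, 2452]
Total: 7740 → 3711; change = -4029; percentage change = -52.1%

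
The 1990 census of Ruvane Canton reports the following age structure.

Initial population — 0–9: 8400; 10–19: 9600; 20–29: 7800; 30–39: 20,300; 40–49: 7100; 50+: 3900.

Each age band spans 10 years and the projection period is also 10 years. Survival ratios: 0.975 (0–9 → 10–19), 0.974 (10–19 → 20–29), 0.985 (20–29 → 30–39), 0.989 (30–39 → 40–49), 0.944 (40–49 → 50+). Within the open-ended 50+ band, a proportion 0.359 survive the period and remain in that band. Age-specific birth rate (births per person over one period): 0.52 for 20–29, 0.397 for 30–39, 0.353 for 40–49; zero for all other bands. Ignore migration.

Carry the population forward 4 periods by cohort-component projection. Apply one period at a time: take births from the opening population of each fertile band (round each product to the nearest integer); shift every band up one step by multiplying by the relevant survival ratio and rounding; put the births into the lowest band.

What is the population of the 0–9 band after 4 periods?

13554

Period 1.
Births: 7800 × 0.52 = 4056 ; 20300 × 0.397 = 8059 ; 7100 × 0.353 = 2506 → total 14621
10–19: 8400 × 0.975 = 8190
20–29: 9600 × 0.974 = 9350
30–39: 7800 × 0.985 = 7683
40–49: 20300 × 0.989 = 20077
50+: 7100 × 0.944 + 3900 × 0.359 = 6702 + 1400 = 8102
→ [14621, 8190, 9350, 7683, 20077, 8102]
Period 2.
Births: 9350 × 0.52 = 4862 ; 7683 × 0.397 = 3050 ; 20077 × 0.353 = 7087 → total 14999
10–19: 14621 × 0.975 = 14255
20–29: 8190 × 0.974 = 7977
30–39: 9350 × 0.985 = 9210
40–49: 7683 × 0.989 = 7598
50+: 20077 × 0.944 + 8102 × 0.359 = 18953 + 2909 = 21862
→ [14999, 14255, 7977, 9210, 7598, 21862]
Period 3.
Births: 7977 × 0.52 = 4148 ; 9210 × 0.397 = 3656 ; 7598 × 0.353 = 2682 → total 10486
10–19: 14999 × 0.975 = 14624
20–29: 14255 × 0.974 = 13884
30–39: 7977 × 0.985 = 7857
40–49: 9210 × 0.989 = 9109
50+: 7598 × 0.944 + 21862 × 0.359 = 7173 + 7848 = 15021
→ [10486, 14624, 13884, 7857, 9109, 15021]
Period 4.
Births: 13884 × 0.52 = 7220 ; 7857 × 0.397 = 3119 ; 9109 × 0.353 = 3215 → total 13554
10–19: 10486 × 0.975 = 10224
20–29: 14624 × 0.974 = 14244
30–39: 13884 × 0.985 = 13676
40–49: 7857 × 0.989 = 7771
50+: 9109 × 0.944 + 15021 × 0.359 = 8599 + 5393 = 13992
→ [13554, 10224, 14244, 13676, 7771, 13992]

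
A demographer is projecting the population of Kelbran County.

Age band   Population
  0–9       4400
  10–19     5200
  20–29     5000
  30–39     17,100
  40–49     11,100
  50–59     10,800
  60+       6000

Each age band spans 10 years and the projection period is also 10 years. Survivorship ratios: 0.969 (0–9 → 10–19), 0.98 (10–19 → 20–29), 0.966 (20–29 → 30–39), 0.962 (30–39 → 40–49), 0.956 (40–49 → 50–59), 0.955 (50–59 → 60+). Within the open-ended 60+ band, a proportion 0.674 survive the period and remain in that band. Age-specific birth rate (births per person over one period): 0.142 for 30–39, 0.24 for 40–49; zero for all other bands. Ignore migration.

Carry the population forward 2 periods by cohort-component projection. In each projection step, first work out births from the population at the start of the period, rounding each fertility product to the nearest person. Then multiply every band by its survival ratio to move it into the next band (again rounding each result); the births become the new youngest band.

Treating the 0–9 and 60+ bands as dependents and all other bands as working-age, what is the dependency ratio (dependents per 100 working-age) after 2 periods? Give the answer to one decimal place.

[period 1]
Births: 17100 × 0.142 = 2428 ; 11100 × 0.24 = 2664 — total 5092
10–19: 4400 × 0.969 = 4264
20–29: 5200 × 0.98 = 5096
30–39: 5000 × 0.966 = 4830
40–49: 17100 × 0.962 = 16450
50–59: 11100 × 0.956 = 10612
60+: 10800 × 0.955 + 6000 × 0.674 = 10314 + 4044 = 14358
Population now: 0–9=5092, 10–19=4264, 20–29=5096, 30–39=4830, 40–49=16450, 50–59=10612, 60+=14358
[period 2]
Births: 4830 × 0.142 = 686 ; 16450 × 0.24 = 3948 — total 4634
10–19: 5092 × 0.969 = 4934
20–29: 4264 × 0.98 = 4179
30–39: 5096 × 0.966 = 4923
40–49: 4830 × 0.962 = 4646
50–59: 16450 × 0.956 = 15726
60+: 10612 × 0.955 + 14358 × 0.674 = 10134 + 9677 = 19811
Population now: 0–9=4634, 10–19=4934, 20–29=4179, 30–39=4923, 40–49=4646, 50–59=15726, 60+=19811
Dependents (band 0–9 + band 60+) = 4634 + 19811 = 24445; working-age = 34408; ratio = 24445/34408 × 100 = 71.0

71.0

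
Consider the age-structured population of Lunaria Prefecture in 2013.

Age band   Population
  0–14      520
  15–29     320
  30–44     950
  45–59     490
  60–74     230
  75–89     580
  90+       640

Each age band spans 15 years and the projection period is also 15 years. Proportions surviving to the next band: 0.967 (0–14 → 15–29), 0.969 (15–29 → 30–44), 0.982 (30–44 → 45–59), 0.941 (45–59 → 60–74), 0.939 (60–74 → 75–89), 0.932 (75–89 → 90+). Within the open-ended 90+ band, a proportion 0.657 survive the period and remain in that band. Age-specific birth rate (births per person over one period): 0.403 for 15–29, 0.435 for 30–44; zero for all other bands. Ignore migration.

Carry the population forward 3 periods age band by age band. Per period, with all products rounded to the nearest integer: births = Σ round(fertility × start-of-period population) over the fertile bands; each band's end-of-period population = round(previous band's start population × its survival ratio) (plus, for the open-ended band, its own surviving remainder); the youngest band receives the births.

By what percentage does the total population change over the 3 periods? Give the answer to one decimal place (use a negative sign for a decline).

1.8

(Bands numbered youngest = 1 to oldest = 7.)
After projecting period 1:
Births: 320 × 0.403 = 129  |  950 × 0.435 = 413 → total 542
Band 2: 520 × 0.967 = 503
Band 3: 320 × 0.969 = 310
Band 4: 950 × 0.982 = 933
Band 5: 490 × 0.941 = 461
Band 6: 230 × 0.939 = 216
Band 7: 580 × 0.932 + 640 × 0.657 = 541 + 420 = 961
Giving 542 / 503 / 310 / 933 / 461 / 216 / 961.
After projecting period 2:
Births: 503 × 0.403 = 203  |  310 × 0.435 = 135 → total 338
Band 2: 542 × 0.967 = 524
Band 3: 503 × 0.969 = 487
Band 4: 310 × 0.982 = 304
Band 5: 933 × 0.941 = 878
Band 6: 461 × 0.939 = 433
Band 7: 216 × 0.932 + 961 × 0.657 = 201 + 631 = 832
Giving 338 / 524 / 487 / 304 / 878 / 433 / 832.
After projecting period 3:
Births: 524 × 0.403 = 211  |  487 × 0.435 = 212 → total 423
Band 2: 338 × 0.967 = 327
Band 3: 524 × 0.969 = 508
Band 4: 487 × 0.982 = 478
Band 5: 304 × 0.941 = 286
Band 6: 878 × 0.939 = 824
Band 7: 433 × 0.932 + 832 × 0.657 = 404 + 547 = 951
Giving 423 / 327 / 508 / 478 / 286 / 824 / 951.
Total: 3730 → 3797; change = 67; percentage change = 1.8%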